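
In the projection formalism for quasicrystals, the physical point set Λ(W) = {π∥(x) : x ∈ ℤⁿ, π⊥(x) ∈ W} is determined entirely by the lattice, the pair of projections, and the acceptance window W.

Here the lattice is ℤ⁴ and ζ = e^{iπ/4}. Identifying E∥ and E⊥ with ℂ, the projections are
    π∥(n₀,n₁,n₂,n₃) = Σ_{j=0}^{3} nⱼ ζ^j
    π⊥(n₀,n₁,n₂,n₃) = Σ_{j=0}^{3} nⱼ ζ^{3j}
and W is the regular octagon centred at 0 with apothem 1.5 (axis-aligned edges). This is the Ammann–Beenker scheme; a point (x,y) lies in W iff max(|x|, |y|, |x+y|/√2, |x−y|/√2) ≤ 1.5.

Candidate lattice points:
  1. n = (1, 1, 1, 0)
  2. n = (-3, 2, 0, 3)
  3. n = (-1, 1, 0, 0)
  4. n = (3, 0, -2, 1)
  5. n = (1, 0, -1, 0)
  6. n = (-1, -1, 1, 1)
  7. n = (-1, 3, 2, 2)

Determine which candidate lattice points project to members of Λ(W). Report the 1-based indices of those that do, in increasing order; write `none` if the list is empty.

With ζ = e^{iπ/4} the internal vectors are ζ^0,ζ^3,ζ^6,ζ^9.
candidate 1: n = (1, 1, 1, 0) → π⊥ ≈ (+0.2929, -0.2929); max(|x|,|y|,|x±y|/√2) = 0.4142 ≤ 1.5 ⇒ ∈ W
candidate 2: n = (-3, 2, 0, 3) → π⊥ ≈ (-2.2929, +3.5355); max(|x|,|y|,|x±y|/√2) = 4.1213 > 1.5 ⇒ ∉ W
candidate 3: n = (-1, 1, 0, 0) → π⊥ ≈ (-1.7071, +0.7071); max(|x|,|y|,|x±y|/√2) = 1.7071 > 1.5 ⇒ ∉ W
candidate 4: n = (3, 0, -2, 1) → π⊥ ≈ (+3.7071, +2.7071); max(|x|,|y|,|x±y|/√2) = 4.5355 > 1.5 ⇒ ∉ W
candidate 5: n = (1, 0, -1, 0) → π⊥ ≈ (+1.0000, +1.0000); max(|x|,|y|,|x±y|/√2) = 1.4142 ≤ 1.5 ⇒ ∈ W
candidate 6: n = (-1, -1, 1, 1) → π⊥ ≈ (+0.4142, -1.0000); max(|x|,|y|,|x±y|/√2) = 1.0000 ≤ 1.5 ⇒ ∈ W
candidate 7: n = (-1, 3, 2, 2) → π⊥ ≈ (-1.7071, +1.5355); max(|x|,|y|,|x±y|/√2) = 2.2929 > 1.5 ⇒ ∉ W

1, 5, 6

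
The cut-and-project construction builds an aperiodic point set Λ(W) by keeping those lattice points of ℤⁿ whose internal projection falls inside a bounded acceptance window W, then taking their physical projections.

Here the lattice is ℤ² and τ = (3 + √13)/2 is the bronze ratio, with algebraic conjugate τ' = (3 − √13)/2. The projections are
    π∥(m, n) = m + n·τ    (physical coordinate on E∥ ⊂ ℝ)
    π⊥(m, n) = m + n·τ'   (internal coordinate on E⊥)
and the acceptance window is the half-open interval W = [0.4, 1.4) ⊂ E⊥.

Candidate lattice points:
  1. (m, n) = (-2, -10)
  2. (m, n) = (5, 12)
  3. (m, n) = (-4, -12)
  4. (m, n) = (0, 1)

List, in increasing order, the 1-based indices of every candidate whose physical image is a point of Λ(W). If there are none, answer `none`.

1, 2

τ' = (3−√13)/2 ≈ -0.3028.
#1 (-2,-10): internal coord -2 + (-10)·τ' = +1.0278; +1.0278 ∈ [0.4, 1.4) → IN Λ
#2 (5,12): internal coord 5 + (12)·τ' = +1.3667; +1.3667 ∈ [0.4, 1.4) → IN Λ
#3 (-4,-12): internal coord -4 + (-12)·τ' = -0.3667; -0.3667 ∉ [0.4, 1.4) → out
#4 (0,1): internal coord 0 + (1)·τ' = -0.3028; -0.3028 ∉ [0.4, 1.4) → out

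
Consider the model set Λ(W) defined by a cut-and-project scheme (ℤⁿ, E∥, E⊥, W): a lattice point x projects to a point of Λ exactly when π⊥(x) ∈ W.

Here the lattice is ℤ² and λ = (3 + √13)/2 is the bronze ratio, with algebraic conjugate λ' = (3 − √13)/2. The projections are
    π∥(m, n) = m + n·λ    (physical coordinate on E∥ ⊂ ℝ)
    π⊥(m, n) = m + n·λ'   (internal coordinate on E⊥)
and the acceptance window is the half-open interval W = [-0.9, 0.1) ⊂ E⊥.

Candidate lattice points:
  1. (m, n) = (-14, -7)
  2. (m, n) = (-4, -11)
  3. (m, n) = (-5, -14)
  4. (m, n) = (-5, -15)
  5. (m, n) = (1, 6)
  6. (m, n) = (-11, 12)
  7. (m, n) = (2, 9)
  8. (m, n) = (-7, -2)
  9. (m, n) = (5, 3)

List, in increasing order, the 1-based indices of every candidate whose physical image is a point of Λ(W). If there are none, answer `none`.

Compute λ' = (3−√13)/2 = -0.30278, so π⊥(m,n) = m -0.30278·n.
[1] lift (-14,-7): star map gives -11.88057; window check -0.9 ≤ -11.88057 < 0.1 is false → out
[2] lift (-4,-11): star map gives -0.66947; window check -0.9 ≤ -0.66947 < 0.1 is true → IN Λ
[3] lift (-5,-14): star map gives -0.76114; window check -0.9 ≤ -0.76114 < 0.1 is true → IN Λ
[4] lift (-5,-15): star map gives -0.45837; window check -0.9 ≤ -0.45837 < 0.1 is true → IN Λ
[5] lift (1,6): star map gives -0.81665; window check -0.9 ≤ -0.81665 < 0.1 is true → IN Λ
[6] lift (-11,12): star map gives -14.63331; window check -0.9 ≤ -14.63331 < 0.1 is false → out
[7] lift (2,9): star map gives -0.72498; window check -0.9 ≤ -0.72498 < 0.1 is true → IN Λ
[8] lift (-7,-2): star map gives -6.39445; window check -0.9 ≤ -6.39445 < 0.1 is false → out
[9] lift (5,3): star map gives 4.09167; window check -0.9 ≤ 4.09167 < 0.1 is false → out

2, 3, 4, 5, 7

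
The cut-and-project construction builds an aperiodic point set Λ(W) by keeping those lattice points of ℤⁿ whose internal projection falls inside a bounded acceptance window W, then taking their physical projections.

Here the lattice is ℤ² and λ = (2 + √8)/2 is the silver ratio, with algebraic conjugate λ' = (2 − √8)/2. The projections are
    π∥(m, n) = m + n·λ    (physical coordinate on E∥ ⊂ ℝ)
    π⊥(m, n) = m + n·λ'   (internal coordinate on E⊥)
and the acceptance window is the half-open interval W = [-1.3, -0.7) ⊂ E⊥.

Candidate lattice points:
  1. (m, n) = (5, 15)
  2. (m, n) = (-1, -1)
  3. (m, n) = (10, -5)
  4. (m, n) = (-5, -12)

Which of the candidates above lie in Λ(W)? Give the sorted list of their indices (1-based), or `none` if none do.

λ' = (2−√8)/2 ≈ -0.414214.
[1] lift (5,15): star map gives -1.213203; window check -1.3 ≤ -1.213203 < -0.7 is true → IN Λ
[2] lift (-1,-1): star map gives -0.585786; window check -1.3 ≤ -0.585786 < -0.7 is false → out
[3] lift (10,-5): star map gives 12.071068; window check -1.3 ≤ 12.071068 < -0.7 is false → out
[4] lift (-5,-12): star map gives -0.029437; window check -1.3 ≤ -0.029437 < -0.7 is false → out

1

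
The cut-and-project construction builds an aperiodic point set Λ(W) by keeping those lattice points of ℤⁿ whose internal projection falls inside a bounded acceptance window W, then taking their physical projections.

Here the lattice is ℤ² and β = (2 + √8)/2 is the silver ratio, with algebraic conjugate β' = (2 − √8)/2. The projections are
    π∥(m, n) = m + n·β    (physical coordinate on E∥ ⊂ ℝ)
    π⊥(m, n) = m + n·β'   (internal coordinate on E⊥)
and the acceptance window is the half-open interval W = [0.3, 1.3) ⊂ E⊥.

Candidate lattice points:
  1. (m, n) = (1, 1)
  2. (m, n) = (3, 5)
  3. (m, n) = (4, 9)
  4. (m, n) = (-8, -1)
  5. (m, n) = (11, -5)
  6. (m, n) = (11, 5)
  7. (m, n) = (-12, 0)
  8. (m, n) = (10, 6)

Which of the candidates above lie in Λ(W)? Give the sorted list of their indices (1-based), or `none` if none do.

1, 2

β' = (2−√8)/2 ≈ -0.4142.
candidate 1: (m,n)=(1,1) → π∥ = 1+1·β ≈ 3.4142, π⊥ = 1+1·β' ≈ 0.5858 ∈ [0.3, 1.3) ⇒ IN Λ
candidate 2: (m,n)=(3,5) → π∥ = 3+5·β ≈ 15.0711, π⊥ = 3+5·β' ≈ 0.9289 ∈ [0.3, 1.3) ⇒ IN Λ
candidate 3: (m,n)=(4,9) → π∥ = 4+9·β ≈ 25.7279, π⊥ = 4+9·β' ≈ 0.2721 ∉ [0.3, 1.3) ⇒ out
candidate 4: (m,n)=(-8,-1) → π∥ = -8-1·β ≈ -10.4142, π⊥ = -8-1·β' ≈ -7.5858 ∉ [0.3, 1.3) ⇒ out
candidate 5: (m,n)=(11,-5) → π∥ = 11-5·β ≈ -1.0711, π⊥ = 11-5·β' ≈ 13.0711 ∉ [0.3, 1.3) ⇒ out
candidate 6: (m,n)=(11,5) → π∥ = 11+5·β ≈ 23.0711, π⊥ = 11+5·β' ≈ 8.9289 ∉ [0.3, 1.3) ⇒ out
candidate 7: (m,n)=(-12,0) → π∥ = -12+0·β ≈ -12.0000, π⊥ = -12+0·β' ≈ -12.0000 ∉ [0.3, 1.3) ⇒ out
candidate 8: (m,n)=(10,6) → π∥ = 10+6·β ≈ 24.4853, π⊥ = 10+6·β' ≈ 7.5147 ∉ [0.3, 1.3) ⇒ out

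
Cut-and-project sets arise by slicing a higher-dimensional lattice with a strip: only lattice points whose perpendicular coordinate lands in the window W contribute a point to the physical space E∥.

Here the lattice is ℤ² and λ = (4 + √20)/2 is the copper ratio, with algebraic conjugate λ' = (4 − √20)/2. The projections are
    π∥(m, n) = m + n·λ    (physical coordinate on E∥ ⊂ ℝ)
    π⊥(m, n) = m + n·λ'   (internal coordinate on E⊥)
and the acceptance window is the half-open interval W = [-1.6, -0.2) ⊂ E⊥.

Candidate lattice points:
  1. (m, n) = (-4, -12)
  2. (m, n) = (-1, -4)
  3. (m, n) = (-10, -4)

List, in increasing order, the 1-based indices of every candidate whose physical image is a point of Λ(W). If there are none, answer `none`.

Compute λ' = (4−√20)/2 = -0.236068, so π⊥(m,n) = m -0.236068·n.
[1] lift (-4,-12): star map gives -1.167184; window check -1.6 ≤ -1.167184 < -0.2 is true → IN Λ
[2] lift (-1,-4): star map gives -0.055728; window check -1.6 ≤ -0.055728 < -0.2 is false → out
[3] lift (-10,-4): star map gives -9.055728; window check -1.6 ≤ -9.055728 < -0.2 is false → out

1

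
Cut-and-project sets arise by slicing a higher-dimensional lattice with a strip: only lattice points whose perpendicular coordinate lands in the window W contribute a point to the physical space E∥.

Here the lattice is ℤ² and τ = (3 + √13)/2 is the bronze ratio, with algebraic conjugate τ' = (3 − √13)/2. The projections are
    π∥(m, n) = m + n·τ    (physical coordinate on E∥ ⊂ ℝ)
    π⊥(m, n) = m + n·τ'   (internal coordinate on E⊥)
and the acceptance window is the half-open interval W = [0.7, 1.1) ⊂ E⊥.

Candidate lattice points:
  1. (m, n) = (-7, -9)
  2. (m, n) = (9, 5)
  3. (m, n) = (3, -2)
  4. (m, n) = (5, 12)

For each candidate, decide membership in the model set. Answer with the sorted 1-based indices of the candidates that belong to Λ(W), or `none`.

none

τ' = (3−√13)/2 ≈ -0.3028.
#1 (-7,-9): internal coord -7 + (-9)·τ' = -4.2750; -4.2750 ∉ [0.7, 1.1) → out
#2 (9,5): internal coord 9 + (5)·τ' = +7.4861; +7.4861 ∉ [0.7, 1.1) → out
#3 (3,-2): internal coord 3 + (-2)·τ' = +3.6056; +3.6056 ∉ [0.7, 1.1) → out
#4 (5,12): internal coord 5 + (12)·τ' = +1.3667; +1.3667 ∉ [0.7, 1.1) → out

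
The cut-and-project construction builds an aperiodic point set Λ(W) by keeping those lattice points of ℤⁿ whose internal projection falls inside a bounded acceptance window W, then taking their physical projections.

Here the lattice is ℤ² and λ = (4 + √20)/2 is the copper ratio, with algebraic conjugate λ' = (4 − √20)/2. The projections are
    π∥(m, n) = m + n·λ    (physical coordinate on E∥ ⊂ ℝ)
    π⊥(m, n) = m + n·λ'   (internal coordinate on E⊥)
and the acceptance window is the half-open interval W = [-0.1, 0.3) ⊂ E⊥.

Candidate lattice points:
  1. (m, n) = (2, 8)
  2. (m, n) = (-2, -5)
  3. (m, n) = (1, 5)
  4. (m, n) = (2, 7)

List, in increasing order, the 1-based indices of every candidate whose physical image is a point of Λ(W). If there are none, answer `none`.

1

λ' = (4−√20)/2 ≈ -0.236068.
#1 (2,8): internal coord 2 + (8)·λ' = +0.111456; +0.111456 ∈ [-0.1, 0.3) → IN Λ
#2 (-2,-5): internal coord -2 + (-5)·λ' = -0.819660; -0.819660 ∉ [-0.1, 0.3) → out
#3 (1,5): internal coord 1 + (5)·λ' = -0.180340; -0.180340 ∉ [-0.1, 0.3) → out
#4 (2,7): internal coord 2 + (7)·λ' = +0.347524; +0.347524 ∉ [-0.1, 0.3) → out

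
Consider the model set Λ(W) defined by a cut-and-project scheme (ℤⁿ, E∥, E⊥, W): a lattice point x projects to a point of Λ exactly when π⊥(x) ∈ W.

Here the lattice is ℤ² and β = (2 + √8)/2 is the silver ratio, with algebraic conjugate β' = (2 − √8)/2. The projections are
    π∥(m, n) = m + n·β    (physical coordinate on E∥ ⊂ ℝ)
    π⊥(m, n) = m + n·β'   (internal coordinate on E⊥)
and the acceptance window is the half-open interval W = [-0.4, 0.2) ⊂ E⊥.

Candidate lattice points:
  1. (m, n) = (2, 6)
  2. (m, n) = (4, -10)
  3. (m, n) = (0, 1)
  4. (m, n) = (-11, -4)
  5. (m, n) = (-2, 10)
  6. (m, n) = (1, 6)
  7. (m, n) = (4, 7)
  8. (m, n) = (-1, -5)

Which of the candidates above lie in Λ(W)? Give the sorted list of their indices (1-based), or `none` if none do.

β' = (2−√8)/2 ≈ -0.41421.
candidate 1: (m,n)=(2,6) → π∥ = 2+6·β ≈ 16.48528, π⊥ = 2+6·β' ≈ -0.48528 ∉ [-0.4, 0.2) ⇒ out
candidate 2: (m,n)=(4,-10) → π∥ = 4-10·β ≈ -20.14214, π⊥ = 4-10·β' ≈ 8.14214 ∉ [-0.4, 0.2) ⇒ out
candidate 3: (m,n)=(0,1) → π∥ = 0+1·β ≈ 2.41421, π⊥ = 0+1·β' ≈ -0.41421 ∉ [-0.4, 0.2) ⇒ out
candidate 4: (m,n)=(-11,-4) → π∥ = -11-4·β ≈ -20.65685, π⊥ = -11-4·β' ≈ -9.34315 ∉ [-0.4, 0.2) ⇒ out
candidate 5: (m,n)=(-2,10) → π∥ = -2+10·β ≈ 22.14214, π⊥ = -2+10·β' ≈ -6.14214 ∉ [-0.4, 0.2) ⇒ out
candidate 6: (m,n)=(1,6) → π∥ = 1+6·β ≈ 15.48528, π⊥ = 1+6·β' ≈ -1.48528 ∉ [-0.4, 0.2) ⇒ out
candidate 7: (m,n)=(4,7) → π∥ = 4+7·β ≈ 20.89949, π⊥ = 4+7·β' ≈ 1.10051 ∉ [-0.4, 0.2) ⇒ out
candidate 8: (m,n)=(-1,-5) → π∥ = -1-5·β ≈ -13.07107, π⊥ = -1-5·β' ≈ 1.07107 ∉ [-0.4, 0.2) ⇒ out

none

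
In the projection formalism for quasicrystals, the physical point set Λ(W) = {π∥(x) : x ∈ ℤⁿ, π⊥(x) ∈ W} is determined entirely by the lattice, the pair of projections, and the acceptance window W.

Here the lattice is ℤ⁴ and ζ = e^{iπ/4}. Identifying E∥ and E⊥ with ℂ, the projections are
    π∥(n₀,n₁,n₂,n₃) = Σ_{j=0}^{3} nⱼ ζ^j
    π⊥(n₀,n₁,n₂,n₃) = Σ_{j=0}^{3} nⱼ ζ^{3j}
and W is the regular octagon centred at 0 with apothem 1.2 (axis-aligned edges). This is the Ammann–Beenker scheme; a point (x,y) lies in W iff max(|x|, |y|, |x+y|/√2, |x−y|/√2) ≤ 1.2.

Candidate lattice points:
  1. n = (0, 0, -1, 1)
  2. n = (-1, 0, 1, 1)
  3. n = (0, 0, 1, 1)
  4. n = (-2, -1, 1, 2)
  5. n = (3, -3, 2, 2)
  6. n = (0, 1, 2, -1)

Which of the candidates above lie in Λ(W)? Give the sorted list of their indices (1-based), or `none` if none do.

Internal map: ζ^{3j} for j=0..3 gives (1,0), (−√2/2,√2/2), (0,−1), (√2/2,√2/2).
candidate 1: n = (0, 0, -1, 1) → π⊥ ≈ (+0.707107, +1.707107); max(|x|,|y|,|x±y|/√2) = 1.707107 > 1.2 ⇒ ∉ W
candidate 2: n = (-1, 0, 1, 1) → π⊥ ≈ (-0.292893, -0.292893); max(|x|,|y|,|x±y|/√2) = 0.414214 ≤ 1.2 ⇒ ∈ W
candidate 3: n = (0, 0, 1, 1) → π⊥ ≈ (+0.707107, -0.292893); max(|x|,|y|,|x±y|/√2) = 0.707107 ≤ 1.2 ⇒ ∈ W
candidate 4: n = (-2, -1, 1, 2) → π⊥ ≈ (+0.121320, -0.292893); max(|x|,|y|,|x±y|/√2) = 0.292893 ≤ 1.2 ⇒ ∈ W
candidate 5: n = (3, -3, 2, 2) → π⊥ ≈ (+6.535534, -2.707107); max(|x|,|y|,|x±y|/√2) = 6.535534 > 1.2 ⇒ ∉ W
candidate 6: n = (0, 1, 2, -1) → π⊥ ≈ (-1.414214, -2.000000); max(|x|,|y|,|x±y|/√2) = 2.414214 > 1.2 ⇒ ∉ W

2, 3, 4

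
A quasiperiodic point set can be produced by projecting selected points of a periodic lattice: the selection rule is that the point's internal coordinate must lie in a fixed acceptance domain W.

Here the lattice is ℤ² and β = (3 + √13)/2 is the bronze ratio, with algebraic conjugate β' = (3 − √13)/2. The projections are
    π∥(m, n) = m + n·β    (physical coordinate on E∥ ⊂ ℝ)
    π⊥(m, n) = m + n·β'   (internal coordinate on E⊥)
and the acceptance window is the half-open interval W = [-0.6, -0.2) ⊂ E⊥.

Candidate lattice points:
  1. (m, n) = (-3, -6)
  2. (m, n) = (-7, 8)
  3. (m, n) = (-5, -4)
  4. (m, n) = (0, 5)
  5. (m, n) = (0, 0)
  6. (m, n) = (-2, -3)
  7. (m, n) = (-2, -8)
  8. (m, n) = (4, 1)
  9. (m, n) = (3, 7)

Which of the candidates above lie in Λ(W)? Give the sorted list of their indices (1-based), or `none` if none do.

none

Numerically β ≈ 3.3028 and β' = −1/β ≈ -0.3028.
#1 (-3,-6): internal coord -3 + (-6)·β' = -1.1833; -1.1833 ∉ [-0.6, -0.2) → out
#2 (-7,8): internal coord -7 + (8)·β' = -9.4222; -9.4222 ∉ [-0.6, -0.2) → out
#3 (-5,-4): internal coord -5 + (-4)·β' = -3.7889; -3.7889 ∉ [-0.6, -0.2) → out
#4 (0,5): internal coord 0 + (5)·β' = -1.5139; -1.5139 ∉ [-0.6, -0.2) → out
#5 (0,0): internal coord 0 + (0)·β' = +0.0000; +0.0000 ∉ [-0.6, -0.2) → out
#6 (-2,-3): internal coord -2 + (-3)·β' = -1.0917; -1.0917 ∉ [-0.6, -0.2) → out
#7 (-2,-8): internal coord -2 + (-8)·β' = +0.4222; +0.4222 ∉ [-0.6, -0.2) → out
#8 (4,1): internal coord 4 + (1)·β' = +3.6972; +3.6972 ∉ [-0.6, -0.2) → out
#9 (3,7): internal coord 3 + (7)·β' = +0.8806; +0.8806 ∉ [-0.6, -0.2) → out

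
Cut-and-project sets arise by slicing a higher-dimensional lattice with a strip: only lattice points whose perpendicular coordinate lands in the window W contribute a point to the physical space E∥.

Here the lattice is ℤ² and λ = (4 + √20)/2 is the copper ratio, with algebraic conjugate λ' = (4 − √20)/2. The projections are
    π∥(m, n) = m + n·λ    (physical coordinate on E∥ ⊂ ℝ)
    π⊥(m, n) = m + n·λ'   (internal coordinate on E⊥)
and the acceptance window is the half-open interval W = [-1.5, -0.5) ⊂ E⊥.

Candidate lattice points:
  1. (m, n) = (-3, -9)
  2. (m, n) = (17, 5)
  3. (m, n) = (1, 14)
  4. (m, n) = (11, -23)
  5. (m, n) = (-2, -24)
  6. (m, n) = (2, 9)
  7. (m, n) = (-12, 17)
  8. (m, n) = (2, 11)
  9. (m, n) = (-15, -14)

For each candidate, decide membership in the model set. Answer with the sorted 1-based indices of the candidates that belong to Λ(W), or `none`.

λ' = (4−√20)/2 ≈ -0.23607.
#1 (-3,-9): internal coord -3 + (-9)·λ' = -0.87539; -0.87539 ∈ [-1.5, -0.5) → IN Λ
#2 (17,5): internal coord 17 + (5)·λ' = +15.81966; +15.81966 ∉ [-1.5, -0.5) → out
#3 (1,14): internal coord 1 + (14)·λ' = -2.30495; -2.30495 ∉ [-1.5, -0.5) → out
#4 (11,-23): internal coord 11 + (-23)·λ' = +16.42956; +16.42956 ∉ [-1.5, -0.5) → out
#5 (-2,-24): internal coord -2 + (-24)·λ' = +3.66563; +3.66563 ∉ [-1.5, -0.5) → out
#6 (2,9): internal coord 2 + (9)·λ' = -0.12461; -0.12461 ∉ [-1.5, -0.5) → out
#7 (-12,17): internal coord -12 + (17)·λ' = -16.01316; -16.01316 ∉ [-1.5, -0.5) → out
#8 (2,11): internal coord 2 + (11)·λ' = -0.59675; -0.59675 ∈ [-1.5, -0.5) → IN Λ
#9 (-15,-14): internal coord -15 + (-14)·λ' = -11.69505; -11.69505 ∉ [-1.5, -0.5) → out

1, 8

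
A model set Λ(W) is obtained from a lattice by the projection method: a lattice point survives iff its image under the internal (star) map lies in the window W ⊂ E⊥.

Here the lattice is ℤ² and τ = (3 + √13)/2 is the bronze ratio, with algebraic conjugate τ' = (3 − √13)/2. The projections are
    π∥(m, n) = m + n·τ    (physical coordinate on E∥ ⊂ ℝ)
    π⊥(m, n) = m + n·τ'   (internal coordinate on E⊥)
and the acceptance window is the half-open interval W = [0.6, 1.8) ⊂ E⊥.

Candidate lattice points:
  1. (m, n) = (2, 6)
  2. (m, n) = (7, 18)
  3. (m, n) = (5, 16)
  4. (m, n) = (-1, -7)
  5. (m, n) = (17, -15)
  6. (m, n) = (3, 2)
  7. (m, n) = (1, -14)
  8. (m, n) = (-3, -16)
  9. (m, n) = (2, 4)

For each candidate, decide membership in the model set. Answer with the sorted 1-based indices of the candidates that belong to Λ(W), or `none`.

Compute τ' = (3−√13)/2 = -0.3028, so π⊥(m,n) = m -0.3028·n.
candidate 1: (m,n)=(2,6) → π∥ = 2+6·τ ≈ 21.8167, π⊥ = 2+6·τ' ≈ 0.1833 ∉ [0.6, 1.8) ⇒ out
candidate 2: (m,n)=(7,18) → π∥ = 7+18·τ ≈ 66.4500, π⊥ = 7+18·τ' ≈ 1.5500 ∈ [0.6, 1.8) ⇒ IN Λ
candidate 3: (m,n)=(5,16) → π∥ = 5+16·τ ≈ 57.8444, π⊥ = 5+16·τ' ≈ 0.1556 ∉ [0.6, 1.8) ⇒ out
candidate 4: (m,n)=(-1,-7) → π∥ = -1-7·τ ≈ -24.1194, π⊥ = -1-7·τ' ≈ 1.1194 ∈ [0.6, 1.8) ⇒ IN Λ
candidate 5: (m,n)=(17,-15) → π∥ = 17-15·τ ≈ -32.5416, π⊥ = 17-15·τ' ≈ 21.5416 ∉ [0.6, 1.8) ⇒ out
candidate 6: (m,n)=(3,2) → π∥ = 3+2·τ ≈ 9.6056, π⊥ = 3+2·τ' ≈ 2.3944 ∉ [0.6, 1.8) ⇒ out
candidate 7: (m,n)=(1,-14) → π∥ = 1-14·τ ≈ -45.2389, π⊥ = 1-14·τ' ≈ 5.2389 ∉ [0.6, 1.8) ⇒ out
candidate 8: (m,n)=(-3,-16) → π∥ = -3-16·τ ≈ -55.8444, π⊥ = -3-16·τ' ≈ 1.8444 ∉ [0.6, 1.8) ⇒ out
candidate 9: (m,n)=(2,4) → π∥ = 2+4·τ ≈ 15.2111, π⊥ = 2+4·τ' ≈ 0.7889 ∈ [0.6, 1.8) ⇒ IN Λ

2, 4, 9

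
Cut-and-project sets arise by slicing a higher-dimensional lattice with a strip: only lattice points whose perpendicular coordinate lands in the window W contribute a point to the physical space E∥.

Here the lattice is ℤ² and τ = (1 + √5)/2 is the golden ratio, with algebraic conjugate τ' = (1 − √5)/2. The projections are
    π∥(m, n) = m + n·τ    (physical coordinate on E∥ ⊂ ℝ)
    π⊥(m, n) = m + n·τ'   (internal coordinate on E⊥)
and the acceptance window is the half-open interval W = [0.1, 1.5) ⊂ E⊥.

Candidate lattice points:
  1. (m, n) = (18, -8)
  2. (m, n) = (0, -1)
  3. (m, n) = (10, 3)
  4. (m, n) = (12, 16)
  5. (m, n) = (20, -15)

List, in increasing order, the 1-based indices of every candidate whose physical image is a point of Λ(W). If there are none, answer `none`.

2

Numerically τ ≈ 1.61803 and τ' = −1/τ ≈ -0.61803.
[1] lift (18,-8): star map gives 22.94427; window check 0.1 ≤ 22.94427 < 1.5 is false → out
[2] lift (0,-1): star map gives 0.61803; window check 0.1 ≤ 0.61803 < 1.5 is true → IN Λ
[3] lift (10,3): star map gives 8.14590; window check 0.1 ≤ 8.14590 < 1.5 is false → out
[4] lift (12,16): star map gives 2.11146; window check 0.1 ≤ 2.11146 < 1.5 is false → out
[5] lift (20,-15): star map gives 29.27051; window check 0.1 ≤ 29.27051 < 1.5 is false → out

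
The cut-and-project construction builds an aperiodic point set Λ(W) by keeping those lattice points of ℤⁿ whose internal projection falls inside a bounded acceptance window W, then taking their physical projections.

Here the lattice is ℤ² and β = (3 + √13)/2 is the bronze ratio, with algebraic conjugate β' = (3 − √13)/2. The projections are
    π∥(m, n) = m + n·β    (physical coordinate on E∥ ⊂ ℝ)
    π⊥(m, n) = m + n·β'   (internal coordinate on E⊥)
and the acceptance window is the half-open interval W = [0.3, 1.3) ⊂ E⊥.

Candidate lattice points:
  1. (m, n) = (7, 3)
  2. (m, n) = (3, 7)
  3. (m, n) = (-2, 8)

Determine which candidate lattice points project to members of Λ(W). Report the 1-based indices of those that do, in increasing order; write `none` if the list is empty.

2

Compute β' = (3−√13)/2 = -0.3028, so π⊥(m,n) = m -0.3028·n.
[1] lift (7,3): star map gives 6.0917; window check 0.3 ≤ 6.0917 < 1.3 is false → out
[2] lift (3,7): star map gives 0.8806; window check 0.3 ≤ 0.8806 < 1.3 is true → IN Λ
[3] lift (-2,8): star map gives -4.4222; window check 0.3 ≤ -4.4222 < 1.3 is false → out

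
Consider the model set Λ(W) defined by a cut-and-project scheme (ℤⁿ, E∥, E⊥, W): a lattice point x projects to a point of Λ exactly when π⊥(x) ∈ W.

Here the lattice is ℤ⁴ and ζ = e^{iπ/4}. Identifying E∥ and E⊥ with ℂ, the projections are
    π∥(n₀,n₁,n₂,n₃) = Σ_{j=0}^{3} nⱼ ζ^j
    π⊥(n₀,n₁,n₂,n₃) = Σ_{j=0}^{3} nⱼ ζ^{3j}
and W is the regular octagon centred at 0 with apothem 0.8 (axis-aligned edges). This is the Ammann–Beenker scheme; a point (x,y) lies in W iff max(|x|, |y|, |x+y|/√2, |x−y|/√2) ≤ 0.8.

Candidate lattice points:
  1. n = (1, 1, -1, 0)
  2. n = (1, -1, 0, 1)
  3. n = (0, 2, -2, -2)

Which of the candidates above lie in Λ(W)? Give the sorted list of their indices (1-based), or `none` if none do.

none

With ζ = e^{iπ/4} the internal vectors are ζ^0,ζ^3,ζ^6,ζ^9.
#1 (1, 1, -1, 0): internal (0.292893, 1.707107); octagon support 1.707107 vs apothem 0.8 → ∉ W
#2 (1, -1, 0, 1): internal (2.414214, 0.000000); octagon support 2.414214 vs apothem 0.8 → ∉ W
#3 (0, 2, -2, -2): internal (-2.828427, 2.000000); octagon support 3.414214 vs apothem 0.8 → ∉ W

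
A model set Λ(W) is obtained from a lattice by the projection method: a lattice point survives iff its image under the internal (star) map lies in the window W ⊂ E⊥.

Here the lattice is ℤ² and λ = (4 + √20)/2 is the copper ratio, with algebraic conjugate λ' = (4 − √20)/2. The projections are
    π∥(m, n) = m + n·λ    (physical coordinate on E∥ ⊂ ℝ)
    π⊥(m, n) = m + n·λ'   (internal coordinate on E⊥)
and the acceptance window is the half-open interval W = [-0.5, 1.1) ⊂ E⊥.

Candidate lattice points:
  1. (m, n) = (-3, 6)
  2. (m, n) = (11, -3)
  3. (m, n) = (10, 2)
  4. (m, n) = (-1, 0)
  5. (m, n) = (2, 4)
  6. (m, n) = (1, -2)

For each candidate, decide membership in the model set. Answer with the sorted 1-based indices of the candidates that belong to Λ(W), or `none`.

5

λ' = (4−√20)/2 ≈ -0.23607.
#1 (-3,6): internal coord -3 + (6)·λ' = -4.41641; -4.41641 ∉ [-0.5, 1.1) → out
#2 (11,-3): internal coord 11 + (-3)·λ' = +11.70820; +11.70820 ∉ [-0.5, 1.1) → out
#3 (10,2): internal coord 10 + (2)·λ' = +9.52786; +9.52786 ∉ [-0.5, 1.1) → out
#4 (-1,0): internal coord -1 + (0)·λ' = -1.00000; -1.00000 ∉ [-0.5, 1.1) → out
#5 (2,4): internal coord 2 + (4)·λ' = +1.05573; +1.05573 ∈ [-0.5, 1.1) → IN Λ
#6 (1,-2): internal coord 1 + (-2)·λ' = +1.47214; +1.47214 ∉ [-0.5, 1.1) → out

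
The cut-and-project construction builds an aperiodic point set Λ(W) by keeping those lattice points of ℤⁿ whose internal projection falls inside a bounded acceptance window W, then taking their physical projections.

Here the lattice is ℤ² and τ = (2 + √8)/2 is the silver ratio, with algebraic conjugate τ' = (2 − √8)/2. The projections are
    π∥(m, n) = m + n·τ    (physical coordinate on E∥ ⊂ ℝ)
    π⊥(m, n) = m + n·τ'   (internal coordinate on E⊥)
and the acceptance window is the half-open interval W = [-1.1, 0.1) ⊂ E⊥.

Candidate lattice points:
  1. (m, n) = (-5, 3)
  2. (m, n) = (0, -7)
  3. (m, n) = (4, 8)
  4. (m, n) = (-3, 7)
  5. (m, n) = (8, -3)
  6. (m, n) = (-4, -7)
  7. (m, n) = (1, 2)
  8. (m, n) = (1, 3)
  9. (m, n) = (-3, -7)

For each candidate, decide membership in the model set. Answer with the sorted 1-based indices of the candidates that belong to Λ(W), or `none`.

τ' = (2−√8)/2 ≈ -0.414214.
candidate 1: (m,n)=(-5,3) → π∥ = -5+3·τ ≈ 2.242641, π⊥ = -5+3·τ' ≈ -6.242641 ∉ [-1.1, 0.1) ⇒ out
candidate 2: (m,n)=(0,-7) → π∥ = 0-7·τ ≈ -16.899495, π⊥ = 0-7·τ' ≈ 2.899495 ∉ [-1.1, 0.1) ⇒ out
candidate 3: (m,n)=(4,8) → π∥ = 4+8·τ ≈ 23.313708, π⊥ = 4+8·τ' ≈ 0.686292 ∉ [-1.1, 0.1) ⇒ out
candidate 4: (m,n)=(-3,7) → π∥ = -3+7·τ ≈ 13.899495, π⊥ = -3+7·τ' ≈ -5.899495 ∉ [-1.1, 0.1) ⇒ out
candidate 5: (m,n)=(8,-3) → π∥ = 8-3·τ ≈ 0.757359, π⊥ = 8-3·τ' ≈ 9.242641 ∉ [-1.1, 0.1) ⇒ out
candidate 6: (m,n)=(-4,-7) → π∥ = -4-7·τ ≈ -20.899495, π⊥ = -4-7·τ' ≈ -1.100505 ∉ [-1.1, 0.1) ⇒ out
candidate 7: (m,n)=(1,2) → π∥ = 1+2·τ ≈ 5.828427, π⊥ = 1+2·τ' ≈ 0.171573 ∉ [-1.1, 0.1) ⇒ out
candidate 8: (m,n)=(1,3) → π∥ = 1+3·τ ≈ 8.242641, π⊥ = 1+3·τ' ≈ -0.242641 ∈ [-1.1, 0.1) ⇒ IN Λ
candidate 9: (m,n)=(-3,-7) → π∥ = -3-7·τ ≈ -19.899495, π⊥ = -3-7·τ' ≈ -0.100505 ∈ [-1.1, 0.1) ⇒ IN Λ

8, 9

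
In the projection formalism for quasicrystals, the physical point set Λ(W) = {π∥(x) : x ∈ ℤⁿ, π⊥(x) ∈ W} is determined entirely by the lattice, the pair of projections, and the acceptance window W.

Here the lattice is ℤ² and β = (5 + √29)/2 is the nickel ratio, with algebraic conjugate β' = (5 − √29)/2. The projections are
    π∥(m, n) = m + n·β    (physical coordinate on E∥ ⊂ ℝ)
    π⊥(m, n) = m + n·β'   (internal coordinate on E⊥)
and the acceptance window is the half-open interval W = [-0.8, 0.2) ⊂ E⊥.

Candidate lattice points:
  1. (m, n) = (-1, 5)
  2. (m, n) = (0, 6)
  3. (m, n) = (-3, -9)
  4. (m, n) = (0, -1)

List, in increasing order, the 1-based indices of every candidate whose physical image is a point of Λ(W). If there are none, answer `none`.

Numerically β ≈ 5.192582 and β' = −1/β ≈ -0.192582.
[1] lift (-1,5): star map gives -1.962912; window check -0.8 ≤ -1.962912 < 0.2 is false → out
[2] lift (0,6): star map gives -1.155494; window check -0.8 ≤ -1.155494 < 0.2 is false → out
[3] lift (-3,-9): star map gives -1.266758; window check -0.8 ≤ -1.266758 < 0.2 is false → out
[4] lift (0,-1): star map gives 0.192582; window check -0.8 ≤ 0.192582 < 0.2 is true → IN Λ

4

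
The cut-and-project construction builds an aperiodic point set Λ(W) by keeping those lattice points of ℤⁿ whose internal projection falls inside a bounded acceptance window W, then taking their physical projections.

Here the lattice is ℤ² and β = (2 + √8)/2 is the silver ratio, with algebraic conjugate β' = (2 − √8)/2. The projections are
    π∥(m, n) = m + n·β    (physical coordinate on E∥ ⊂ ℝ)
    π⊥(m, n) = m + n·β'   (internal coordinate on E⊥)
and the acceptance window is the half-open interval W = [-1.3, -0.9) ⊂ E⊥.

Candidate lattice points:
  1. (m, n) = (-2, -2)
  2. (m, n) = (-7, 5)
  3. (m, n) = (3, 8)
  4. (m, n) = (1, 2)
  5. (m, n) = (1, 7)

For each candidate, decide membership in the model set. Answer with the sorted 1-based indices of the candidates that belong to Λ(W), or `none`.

1

Numerically β ≈ 2.4142 and β' = −1/β ≈ -0.4142.
candidate 1: (m,n)=(-2,-2) → π∥ = -2-2·β ≈ -6.8284, π⊥ = -2-2·β' ≈ -1.1716 ∈ [-1.3, -0.9) ⇒ IN Λ
candidate 2: (m,n)=(-7,5) → π∥ = -7+5·β ≈ 5.0711, π⊥ = -7+5·β' ≈ -9.0711 ∉ [-1.3, -0.9) ⇒ out
candidate 3: (m,n)=(3,8) → π∥ = 3+8·β ≈ 22.3137, π⊥ = 3+8·β' ≈ -0.3137 ∉ [-1.3, -0.9) ⇒ out
candidate 4: (m,n)=(1,2) → π∥ = 1+2·β ≈ 5.8284, π⊥ = 1+2·β' ≈ 0.1716 ∉ [-1.3, -0.9) ⇒ out
candidate 5: (m,n)=(1,7) → π∥ = 1+7·β ≈ 17.8995, π⊥ = 1+7·β' ≈ -1.8995 ∉ [-1.3, -0.9) ⇒ out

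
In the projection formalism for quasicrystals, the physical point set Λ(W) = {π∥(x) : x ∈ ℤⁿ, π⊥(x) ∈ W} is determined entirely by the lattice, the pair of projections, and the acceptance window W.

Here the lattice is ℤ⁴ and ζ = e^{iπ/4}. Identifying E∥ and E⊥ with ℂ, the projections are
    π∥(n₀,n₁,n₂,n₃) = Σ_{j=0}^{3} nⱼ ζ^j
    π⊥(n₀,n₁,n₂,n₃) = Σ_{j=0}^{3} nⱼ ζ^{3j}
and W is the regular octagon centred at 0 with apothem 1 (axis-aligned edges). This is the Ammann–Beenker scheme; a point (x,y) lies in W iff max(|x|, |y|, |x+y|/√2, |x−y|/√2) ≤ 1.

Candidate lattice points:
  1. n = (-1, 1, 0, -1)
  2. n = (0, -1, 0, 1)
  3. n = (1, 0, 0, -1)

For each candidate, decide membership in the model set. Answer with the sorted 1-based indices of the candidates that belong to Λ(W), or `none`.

π⊥(n) = n₀ + n₁ζ³ + n₂ζ⁶ + n₃ζ⁹ where ζ = e^{iπ/4}.
#1 (-1, 1, 0, -1): internal (-2.41421, 0.00000); octagon support 2.41421 vs apothem 1 → ∉ W
#2 (0, -1, 0, 1): internal (1.41421, 0.00000); octagon support 1.41421 vs apothem 1 → ∉ W
#3 (1, 0, 0, -1): internal (0.29289, -0.70711); octagon support 0.70711 vs apothem 1 → ∈ W

3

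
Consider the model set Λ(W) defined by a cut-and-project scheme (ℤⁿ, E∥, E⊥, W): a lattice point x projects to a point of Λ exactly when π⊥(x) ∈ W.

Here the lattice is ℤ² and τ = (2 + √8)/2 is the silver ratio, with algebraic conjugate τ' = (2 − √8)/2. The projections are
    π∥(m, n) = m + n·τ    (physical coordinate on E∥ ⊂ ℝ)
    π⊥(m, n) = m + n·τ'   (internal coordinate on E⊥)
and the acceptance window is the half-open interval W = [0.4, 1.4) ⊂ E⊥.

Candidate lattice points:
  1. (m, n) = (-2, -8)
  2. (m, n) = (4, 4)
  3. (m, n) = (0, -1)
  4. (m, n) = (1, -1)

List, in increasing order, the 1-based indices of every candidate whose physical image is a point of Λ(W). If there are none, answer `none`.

1, 3

τ' = (2−√8)/2 ≈ -0.414214.
#1 (-2,-8): internal coord -2 + (-8)·τ' = +1.313708; +1.313708 ∈ [0.4, 1.4) → IN Λ
#2 (4,4): internal coord 4 + (4)·τ' = +2.343146; +2.343146 ∉ [0.4, 1.4) → out
#3 (0,-1): internal coord 0 + (-1)·τ' = +0.414214; +0.414214 ∈ [0.4, 1.4) → IN Λ
#4 (1,-1): internal coord 1 + (-1)·τ' = +1.414214; +1.414214 ∉ [0.4, 1.4) → out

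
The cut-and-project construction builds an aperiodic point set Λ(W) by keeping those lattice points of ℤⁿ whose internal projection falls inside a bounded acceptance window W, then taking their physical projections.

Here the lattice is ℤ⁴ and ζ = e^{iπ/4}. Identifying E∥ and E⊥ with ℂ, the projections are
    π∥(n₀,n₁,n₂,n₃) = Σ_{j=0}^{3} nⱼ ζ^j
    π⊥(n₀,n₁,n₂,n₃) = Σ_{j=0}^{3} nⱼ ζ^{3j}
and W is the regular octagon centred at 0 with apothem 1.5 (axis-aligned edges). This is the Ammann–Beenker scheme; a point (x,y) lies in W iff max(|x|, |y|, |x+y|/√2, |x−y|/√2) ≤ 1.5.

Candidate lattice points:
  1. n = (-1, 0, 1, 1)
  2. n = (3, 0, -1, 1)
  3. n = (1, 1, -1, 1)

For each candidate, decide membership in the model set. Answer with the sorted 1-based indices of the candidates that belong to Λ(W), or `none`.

1

With ζ = e^{iπ/4} the internal vectors are ζ^0,ζ^3,ζ^6,ζ^9.
#1 (-1, 0, 1, 1): internal (-0.29289, -0.29289); octagon support 0.41421 vs apothem 1.5 → ∈ W
#2 (3, 0, -1, 1): internal (3.70711, 1.70711); octagon support 3.82843 vs apothem 1.5 → ∉ W
#3 (1, 1, -1, 1): internal (1.00000, 2.41421); octagon support 2.41421 vs apothem 1.5 → ∉ W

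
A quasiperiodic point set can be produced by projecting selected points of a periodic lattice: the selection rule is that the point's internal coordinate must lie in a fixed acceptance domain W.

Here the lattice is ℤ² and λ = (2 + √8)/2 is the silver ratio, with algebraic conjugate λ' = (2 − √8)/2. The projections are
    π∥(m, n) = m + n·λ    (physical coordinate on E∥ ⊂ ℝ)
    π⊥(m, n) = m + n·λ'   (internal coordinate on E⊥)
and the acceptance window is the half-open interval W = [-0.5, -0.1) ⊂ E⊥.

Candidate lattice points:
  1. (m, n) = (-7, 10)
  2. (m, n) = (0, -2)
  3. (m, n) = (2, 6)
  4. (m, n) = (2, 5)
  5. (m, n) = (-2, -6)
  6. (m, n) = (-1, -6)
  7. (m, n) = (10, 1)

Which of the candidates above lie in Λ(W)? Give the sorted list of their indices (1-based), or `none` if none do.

Numerically λ ≈ 2.41421 and λ' = −1/λ ≈ -0.41421.
candidate 1: (m,n)=(-7,10) → π∥ = -7+10·λ ≈ 17.14214, π⊥ = -7+10·λ' ≈ -11.14214 ∉ [-0.5, -0.1) ⇒ out
candidate 2: (m,n)=(0,-2) → π∥ = 0-2·λ ≈ -4.82843, π⊥ = 0-2·λ' ≈ 0.82843 ∉ [-0.5, -0.1) ⇒ out
candidate 3: (m,n)=(2,6) → π∥ = 2+6·λ ≈ 16.48528, π⊥ = 2+6·λ' ≈ -0.48528 ∈ [-0.5, -0.1) ⇒ IN Λ
candidate 4: (m,n)=(2,5) → π∥ = 2+5·λ ≈ 14.07107, π⊥ = 2+5·λ' ≈ -0.07107 ∉ [-0.5, -0.1) ⇒ out
candidate 5: (m,n)=(-2,-6) → π∥ = -2-6·λ ≈ -16.48528, π⊥ = -2-6·λ' ≈ 0.48528 ∉ [-0.5, -0.1) ⇒ out
candidate 6: (m,n)=(-1,-6) → π∥ = -1-6·λ ≈ -15.48528, π⊥ = -1-6·λ' ≈ 1.48528 ∉ [-0.5, -0.1) ⇒ out
candidate 7: (m,n)=(10,1) → π∥ = 10+1·λ ≈ 12.41421, π⊥ = 10+1·λ' ≈ 9.58579 ∉ [-0.5, -0.1) ⇒ out

3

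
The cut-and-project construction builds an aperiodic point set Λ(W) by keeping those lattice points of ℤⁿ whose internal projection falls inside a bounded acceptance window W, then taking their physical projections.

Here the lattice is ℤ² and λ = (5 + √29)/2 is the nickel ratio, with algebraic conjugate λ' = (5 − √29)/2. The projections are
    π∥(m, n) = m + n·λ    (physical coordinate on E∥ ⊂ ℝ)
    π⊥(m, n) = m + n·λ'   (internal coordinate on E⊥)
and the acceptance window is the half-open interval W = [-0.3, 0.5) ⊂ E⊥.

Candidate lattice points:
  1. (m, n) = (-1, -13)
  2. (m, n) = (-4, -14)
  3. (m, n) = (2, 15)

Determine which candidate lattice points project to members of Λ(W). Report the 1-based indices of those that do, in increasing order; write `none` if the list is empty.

none

λ' = (5−√29)/2 ≈ -0.19258.
candidate 1: (m,n)=(-1,-13) → π∥ = -1-13·λ ≈ -68.50357, π⊥ = -1-13·λ' ≈ 1.50357 ∉ [-0.3, 0.5) ⇒ out
candidate 2: (m,n)=(-4,-14) → π∥ = -4-14·λ ≈ -76.69615, π⊥ = -4-14·λ' ≈ -1.30385 ∉ [-0.3, 0.5) ⇒ out
candidate 3: (m,n)=(2,15) → π∥ = 2+15·λ ≈ 79.88874, π⊥ = 2+15·λ' ≈ -0.88874 ∉ [-0.3, 0.5) ⇒ out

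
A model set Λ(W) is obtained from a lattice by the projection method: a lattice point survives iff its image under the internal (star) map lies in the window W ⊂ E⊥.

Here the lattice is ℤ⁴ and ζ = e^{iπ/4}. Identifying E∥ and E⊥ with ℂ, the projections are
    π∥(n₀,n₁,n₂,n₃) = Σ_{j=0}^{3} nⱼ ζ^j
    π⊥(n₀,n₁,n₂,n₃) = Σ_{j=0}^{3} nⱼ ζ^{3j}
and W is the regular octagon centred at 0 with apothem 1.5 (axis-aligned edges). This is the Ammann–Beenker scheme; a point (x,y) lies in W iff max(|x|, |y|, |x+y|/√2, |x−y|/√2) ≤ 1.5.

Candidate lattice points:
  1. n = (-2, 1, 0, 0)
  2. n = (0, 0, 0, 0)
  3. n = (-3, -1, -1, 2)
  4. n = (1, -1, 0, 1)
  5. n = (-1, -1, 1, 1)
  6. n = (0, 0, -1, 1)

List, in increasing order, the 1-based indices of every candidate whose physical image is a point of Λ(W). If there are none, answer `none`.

With ζ = e^{iπ/4} the internal vectors are ζ^0,ζ^3,ζ^6,ζ^9.
#1 (-2, 1, 0, 0): internal (-2.7071, 0.7071); octagon support 2.7071 vs apothem 1.5 → ∉ W
#2 (0, 0, 0, 0): internal (0.0000, 0.0000); octagon support 0.0000 vs apothem 1.5 → ∈ W
#3 (-3, -1, -1, 2): internal (-0.8787, 1.7071); octagon support 1.8284 vs apothem 1.5 → ∉ W
#4 (1, -1, 0, 1): internal (2.4142, 0.0000); octagon support 2.4142 vs apothem 1.5 → ∉ W
#5 (-1, -1, 1, 1): internal (0.4142, -1.0000); octagon support 1.0000 vs apothem 1.5 → ∈ W
#6 (0, 0, -1, 1): internal (0.7071, 1.7071); octagon support 1.7071 vs apothem 1.5 → ∉ W

2, 5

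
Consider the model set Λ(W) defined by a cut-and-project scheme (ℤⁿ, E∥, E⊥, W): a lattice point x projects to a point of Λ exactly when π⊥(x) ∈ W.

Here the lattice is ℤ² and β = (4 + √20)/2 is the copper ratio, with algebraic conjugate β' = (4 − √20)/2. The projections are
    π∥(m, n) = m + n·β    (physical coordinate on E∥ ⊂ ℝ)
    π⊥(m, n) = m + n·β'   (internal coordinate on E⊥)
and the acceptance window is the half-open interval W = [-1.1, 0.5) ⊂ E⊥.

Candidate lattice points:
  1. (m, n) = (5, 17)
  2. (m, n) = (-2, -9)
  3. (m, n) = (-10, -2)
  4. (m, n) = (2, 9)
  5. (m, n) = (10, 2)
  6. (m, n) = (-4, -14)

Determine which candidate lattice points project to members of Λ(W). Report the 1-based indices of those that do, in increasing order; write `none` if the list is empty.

Compute β' = (4−√20)/2 = -0.23607, so π⊥(m,n) = m -0.23607·n.
#1 (5,17): internal coord 5 + (17)·β' = +0.98684; +0.98684 ∉ [-1.1, 0.5) → out
#2 (-2,-9): internal coord -2 + (-9)·β' = +0.12461; +0.12461 ∈ [-1.1, 0.5) → IN Λ
#3 (-10,-2): internal coord -10 + (-2)·β' = -9.52786; -9.52786 ∉ [-1.1, 0.5) → out
#4 (2,9): internal coord 2 + (9)·β' = -0.12461; -0.12461 ∈ [-1.1, 0.5) → IN Λ
#5 (10,2): internal coord 10 + (2)·β' = +9.52786; +9.52786 ∉ [-1.1, 0.5) → out
#6 (-4,-14): internal coord -4 + (-14)·β' = -0.69505; -0.69505 ∈ [-1.1, 0.5) → IN Λ

2, 4, 6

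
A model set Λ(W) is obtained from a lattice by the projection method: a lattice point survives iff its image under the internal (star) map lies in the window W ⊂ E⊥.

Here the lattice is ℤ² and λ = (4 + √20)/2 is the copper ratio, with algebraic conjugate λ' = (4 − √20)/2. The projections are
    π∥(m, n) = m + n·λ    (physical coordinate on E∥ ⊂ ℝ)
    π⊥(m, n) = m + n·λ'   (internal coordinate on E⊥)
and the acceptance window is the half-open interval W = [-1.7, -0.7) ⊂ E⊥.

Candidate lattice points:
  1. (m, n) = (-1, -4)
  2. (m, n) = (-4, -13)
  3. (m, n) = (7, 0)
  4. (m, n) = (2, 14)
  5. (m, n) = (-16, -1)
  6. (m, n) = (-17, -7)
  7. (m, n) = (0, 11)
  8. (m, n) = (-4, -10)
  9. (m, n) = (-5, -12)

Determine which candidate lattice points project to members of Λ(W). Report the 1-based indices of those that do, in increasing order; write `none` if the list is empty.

2, 4, 8

Compute λ' = (4−√20)/2 = -0.236068, so π⊥(m,n) = m -0.236068·n.
candidate 1: (m,n)=(-1,-4) → π∥ = -1-4·λ ≈ -17.944272, π⊥ = -1-4·λ' ≈ -0.055728 ∉ [-1.7, -0.7) ⇒ out
candidate 2: (m,n)=(-4,-13) → π∥ = -4-13·λ ≈ -59.068884, π⊥ = -4-13·λ' ≈ -0.931116 ∈ [-1.7, -0.7) ⇒ IN Λ
candidate 3: (m,n)=(7,0) → π∥ = 7+0·λ ≈ 7.000000, π⊥ = 7+0·λ' ≈ 7.000000 ∉ [-1.7, -0.7) ⇒ out
candidate 4: (m,n)=(2,14) → π∥ = 2+14·λ ≈ 61.304952, π⊥ = 2+14·λ' ≈ -1.304952 ∈ [-1.7, -0.7) ⇒ IN Λ
candidate 5: (m,n)=(-16,-1) → π∥ = -16-1·λ ≈ -20.236068, π⊥ = -16-1·λ' ≈ -15.763932 ∉ [-1.7, -0.7) ⇒ out
candidate 6: (m,n)=(-17,-7) → π∥ = -17-7·λ ≈ -46.652476, π⊥ = -17-7·λ' ≈ -15.347524 ∉ [-1.7, -0.7) ⇒ out
candidate 7: (m,n)=(0,11) → π∥ = 0+11·λ ≈ 46.596748, π⊥ = 0+11·λ' ≈ -2.596748 ∉ [-1.7, -0.7) ⇒ out
candidate 8: (m,n)=(-4,-10) → π∥ = -4-10·λ ≈ -46.360680, π⊥ = -4-10·λ' ≈ -1.639320 ∈ [-1.7, -0.7) ⇒ IN Λ
candidate 9: (m,n)=(-5,-12) → π∥ = -5-12·λ ≈ -55.832816, π⊥ = -5-12·λ' ≈ -2.167184 ∉ [-1.7, -0.7) ⇒ out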